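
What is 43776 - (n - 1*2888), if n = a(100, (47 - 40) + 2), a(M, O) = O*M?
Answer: 45764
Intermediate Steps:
a(M, O) = M*O
n = 900 (n = 100*((47 - 40) + 2) = 100*(7 + 2) = 100*9 = 900)
43776 - (n - 1*2888) = 43776 - (900 - 1*2888) = 43776 - (900 - 2888) = 43776 - 1*(-1988) = 43776 + 1988 = 45764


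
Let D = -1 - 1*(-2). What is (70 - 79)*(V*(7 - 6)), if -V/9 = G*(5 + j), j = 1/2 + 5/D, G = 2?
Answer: 1701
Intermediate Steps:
D = 1 (D = -1 + 2 = 1)
j = 11/2 (j = 1/2 + 5/1 = 1*(½) + 5*1 = ½ + 5 = 11/2 ≈ 5.5000)
V = -189 (V = -18*(5 + 11/2) = -18*21/2 = -9*21 = -189)
(70 - 79)*(V*(7 - 6)) = (70 - 79)*(-189*(7 - 6)) = -(-1701) = -9*(-189) = 1701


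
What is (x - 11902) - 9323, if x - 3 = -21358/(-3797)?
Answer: -80558576/3797 ≈ -21216.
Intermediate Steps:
x = 32749/3797 (x = 3 - 21358/(-3797) = 3 - 21358*(-1/3797) = 3 + 21358/3797 = 32749/3797 ≈ 8.6250)
(x - 11902) - 9323 = (32749/3797 - 11902) - 9323 = -45159145/3797 - 9323 = -80558576/3797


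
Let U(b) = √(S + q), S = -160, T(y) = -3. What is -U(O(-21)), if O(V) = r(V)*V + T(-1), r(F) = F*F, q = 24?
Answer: -2*I*√34 ≈ -11.662*I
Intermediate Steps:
r(F) = F²
O(V) = -3 + V³ (O(V) = V²*V - 3 = V³ - 3 = -3 + V³)
U(b) = 2*I*√34 (U(b) = √(-160 + 24) = √(-136) = 2*I*√34)
-U(O(-21)) = -2*I*√34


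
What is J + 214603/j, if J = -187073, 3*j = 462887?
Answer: -86593015942/462887 ≈ -1.8707e+5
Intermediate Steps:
j = 462887/3 (j = (1/3)*462887 = 462887/3 ≈ 1.5430e+5)
J + 214603/j = -187073 + 214603/(462887/3) = -187073 + 214603*(3/462887) = -187073 + 643809/462887 = -86593015942/462887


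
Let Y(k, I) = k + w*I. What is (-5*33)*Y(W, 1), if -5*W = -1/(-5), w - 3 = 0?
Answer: -2442/5 ≈ -488.40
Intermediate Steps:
w = 3 (w = 3 + 0 = 3)
W = -1/25 (W = -(-1)/(5*(-5)) = -(-1)*(-1)/(5*5) = -1/5*1/5 = -1/25 ≈ -0.040000)
Y(k, I) = k + 3*I
(-5*33)*Y(W, 1) = (-5*33)*(-1/25 + 3*1) = -165*(-1/25 + 3) = -165*74/25 = -2442/5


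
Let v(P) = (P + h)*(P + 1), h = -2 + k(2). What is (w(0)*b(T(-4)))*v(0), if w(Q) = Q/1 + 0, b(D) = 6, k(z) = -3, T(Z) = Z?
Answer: 0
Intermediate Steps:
h = -5 (h = -2 - 3 = -5)
v(P) = (1 + P)*(-5 + P) (v(P) = (P - 5)*(P + 1) = (-5 + P)*(1 + P) = (1 + P)*(-5 + P))
w(Q) = Q (w(Q) = Q*1 + 0 = Q + 0 = Q)
(w(0)*b(T(-4)))*v(0) = (0*6)*(-5 + 0² - 4*0) = 0*(-5 + 0 + 0) = 0*(-5) = 0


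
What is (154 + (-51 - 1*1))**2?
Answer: 10404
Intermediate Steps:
(154 + (-51 - 1*1))**2 = (154 + (-51 - 1))**2 = (154 - 52)**2 = 102**2 = 10404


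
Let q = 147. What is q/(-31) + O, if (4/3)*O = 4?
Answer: -54/31 ≈ -1.7419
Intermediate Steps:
O = 3 (O = (3/4)*4 = 3)
q/(-31) + O = 147/(-31) + 3 = -1/31*147 + 3 = -147/31 + 3 = -54/31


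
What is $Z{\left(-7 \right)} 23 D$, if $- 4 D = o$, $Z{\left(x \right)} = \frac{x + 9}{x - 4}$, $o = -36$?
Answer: $- \frac{414}{11} \approx -37.636$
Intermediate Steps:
$Z{\left(x \right)} = \frac{9 + x}{-4 + x}$
$D = 9$ ($D = \left(- \frac{1}{4}\right) \left(-36\right) = 9$)
$Z{\left(-7 \right)} 23 D = \frac{9 - 7}{-4 - 7} \cdot 23 \cdot 9 = \frac{1}{-11} \cdot 2 \cdot 23 \cdot 9 = \left(- \frac{1}{11}\right) 2 \cdot 23 \cdot 9 = \left(- \frac{2}{11}\right) 23 \cdot 9 = \left(- \frac{46}{11}\right) 9 = - \frac{414}{11}$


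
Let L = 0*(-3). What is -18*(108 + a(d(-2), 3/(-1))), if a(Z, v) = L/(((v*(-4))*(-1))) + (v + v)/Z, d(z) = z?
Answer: -1998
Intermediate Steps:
L = 0
a(Z, v) = 2*v/Z (a(Z, v) = 0/(((v*(-4))*(-1))) + (v + v)/Z = 0/((-4*v*(-1))) + (2*v)/Z = 0/((4*v)) + 2*v/Z = 0*(1/(4*v)) + 2*v/Z = 0 + 2*v/Z = 2*v/Z)
-18*(108 + a(d(-2), 3/(-1))) = -18*(108 + 2*(3/(-1))/(-2)) = -18*(108 + 2*(3*(-1))*(-½)) = -18*(108 + 2*(-3)*(-½)) = -18*(108 + 3) = -18*111 = -1998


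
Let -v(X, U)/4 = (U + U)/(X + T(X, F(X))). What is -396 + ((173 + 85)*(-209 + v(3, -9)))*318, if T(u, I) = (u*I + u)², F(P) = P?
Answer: -838262952/49 ≈ -1.7107e+7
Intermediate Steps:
T(u, I) = (u + I*u)² (T(u, I) = (I*u + u)² = (u + I*u)²)
v(X, U) = -8*U/(X + X²*(1 + X)²) (v(X, U) = -4*(U + U)/(X + X²*(1 + X)²) = -4*2*U/(X + X²*(1 + X)²) = -8*U/(X + X²*(1 + X)²))
-396 + ((173 + 85)*(-209 + v(3, -9)))*318 = -396 + ((173 + 85)*(-209 - 8*(-9)/(3*(1 + 3*(1 + 3)²))))*318 = -396 + (258*(-209 - 8*(-9)*⅓/(1 + 3*4²)))*318 = -396 + (258*(-209 - 8*(-9)*⅓/(1 + 3*16)))*318 = -396 + (258*(-209 - 8*(-9)*⅓/(1 + 48)))*318 = -396 + (258*(-209 - 8*(-9)*⅓/49))*318 = -396 + (258*(-209 - 8*(-9)*⅓*1/49))*318 = -396 + (258*(-209 + 24/49))*318 = -396 + (258*(-10217/49))*318 = -396 - 2635986/49*318 = -396 - 838243548/49 = -838262952/49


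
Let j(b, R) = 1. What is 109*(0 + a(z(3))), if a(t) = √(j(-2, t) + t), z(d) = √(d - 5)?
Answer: 109*√(1 + I*√2) ≈ 127.4 + 65.945*I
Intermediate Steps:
z(d) = √(-5 + d)
a(t) = √(1 + t)
109*(0 + a(z(3))) = 109*(0 + √(1 + √(-5 + 3))) = 109*(0 + √(1 + √(-2))) = 109*(0 + √(1 + I*√2)) = 109*√(1 + I*√2)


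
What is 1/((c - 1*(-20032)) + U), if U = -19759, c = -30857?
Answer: -1/30584 ≈ -3.2697e-5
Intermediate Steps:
1/((c - 1*(-20032)) + U) = 1/((-30857 - 1*(-20032)) - 19759) = 1/((-30857 + 20032) - 19759) = 1/(-10825 - 19759) = 1/(-30584) = -1/30584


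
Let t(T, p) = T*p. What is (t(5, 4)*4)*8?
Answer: 640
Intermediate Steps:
(t(5, 4)*4)*8 = ((5*4)*4)*8 = (20*4)*8 = 80*8 = 640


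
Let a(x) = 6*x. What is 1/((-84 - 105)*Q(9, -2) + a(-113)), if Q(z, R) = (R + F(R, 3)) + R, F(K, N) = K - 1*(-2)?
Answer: 1/78 ≈ 0.012821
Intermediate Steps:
F(K, N) = 2 + K (F(K, N) = K + 2 = 2 + K)
Q(z, R) = 2 + 3*R (Q(z, R) = (R + (2 + R)) + R = (2 + 2*R) + R = 2 + 3*R)
1/((-84 - 105)*Q(9, -2) + a(-113)) = 1/((-84 - 105)*(2 + 3*(-2)) + 6*(-113)) = 1/(-189*(2 - 6) - 678) = 1/(-189*(-4) - 678) = 1/(756 - 678) = 1/78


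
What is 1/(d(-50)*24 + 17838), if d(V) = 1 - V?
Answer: 1/19062 ≈ 5.2460e-5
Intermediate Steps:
1/(d(-50)*24 + 17838) = 1/((1 - 1*(-50))*24 + 17838) = 1/((1 + 50)*24 + 17838) = 1/(51*24 + 17838) = 1/(1224 + 17838) = 1/19062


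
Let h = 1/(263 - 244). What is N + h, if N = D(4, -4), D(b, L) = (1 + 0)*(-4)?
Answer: -75/19 ≈ -3.9474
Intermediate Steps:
h = 1/19 ≈ 0.052632
D(b, L) = -4 (D(b, L) = 1*(-4) = -4)
N = -4
N + h = -4 + 1/19 = -75/19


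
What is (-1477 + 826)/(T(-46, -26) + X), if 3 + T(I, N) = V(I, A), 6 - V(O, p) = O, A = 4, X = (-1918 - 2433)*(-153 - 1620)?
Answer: -651/7714372 ≈ -8.4388e-5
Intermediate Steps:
X = 7714323 (X = -4351*(-1773) = 7714323)
V(O, p) = 6 - O
T(I, N) = 3 - I (T(I, N) = -3 + (6 - I) = 3 - I)
(-1477 + 826)/(T(-46, -26) + X) = (-1477 + 826)/((3 - 1*(-46)) + 7714323) = -651/((3 + 46) + 7714323) = -651/(49 + 7714323) = -651/7714372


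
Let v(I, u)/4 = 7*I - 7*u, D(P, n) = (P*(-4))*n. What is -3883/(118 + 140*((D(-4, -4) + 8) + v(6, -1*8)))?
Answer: -3883/47158 ≈ -0.082340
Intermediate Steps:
D(P, n) = -4*P*n (D(P, n) = (-4*P)*n = -4*P*n)
v(I, u) = -28*u + 28*I (v(I, u) = 4*(7*I - 7*u) = 4*(-7*u + 7*I) = -28*u + 28*I)
-3883/(118 + 140*((D(-4, -4) + 8) + v(6, -1*8))) = -3883/(118 + 140*((-4*(-4)*(-4) + 8) + (-(-28)*8 + 28*6))) = -3883/(118 + 140*((-64 + 8) + (-28*(-8) + 168))) = -3883/(118 + 140*(-56 + (224 + 168))) = -3883/(118 + 140*(-56 + 392)) = -3883/(118 + 140*336) = -3883/(118 + 47040) = -3883/47158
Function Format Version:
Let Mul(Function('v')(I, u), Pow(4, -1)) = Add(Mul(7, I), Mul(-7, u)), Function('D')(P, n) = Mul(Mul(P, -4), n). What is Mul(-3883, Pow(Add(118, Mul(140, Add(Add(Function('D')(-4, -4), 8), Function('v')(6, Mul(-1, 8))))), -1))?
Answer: Rational(-3883, 47158) ≈ -0.082340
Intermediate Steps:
Function('D')(P, n) = Mul(-4, P, n) (Function('D')(P, n) = Mul(Mul(-4, P), n) = Mul(-4, P, n))
Function('v')(I, u) = Add(Mul(-28, u), Mul(28, I)) (Function('v')(I, u) = Mul(4, Add(Mul(7, I), Mul(-7, u))) = Mul(4, Add(Mul(-7, u), Mul(7, I))) = Add(Mul(-28, u), Mul(28, I)))
Mul(-3883, Pow(Add(118, Mul(140, Add(Add(Function('D')(-4, -4), 8), Function('v')(6, Mul(-1, 8))))), -1)) = Mul(-3883, Pow(Add(118, Mul(140, Add(Add(Mul(-4, -4, -4), 8), Add(Mul(-28, Mul(-1, 8)), Mul(28, 6))))), -1)) = Mul(-3883, Pow(Add(118, Mul(140, Add(Add(-64, 8), Add(Mul(-28, -8), 168)))), -1)) = Mul(-3883, Pow(Add(118, Mul(140, Add(-56, Add(224, 168)))), -1)) = Mul(-3883, Pow(Add(118, Mul(140, Add(-56, 392))), -1)) = Mul(-3883, Pow(Add(118, Mul(140, 336)), -1)) = Mul(-3883, Pow(Add(118, 47040), -1)) = Mul(-3883, Pow(47158, -1)) = Mul(-3883, Rational(1, 47158)) = Rational(-3883, 47158)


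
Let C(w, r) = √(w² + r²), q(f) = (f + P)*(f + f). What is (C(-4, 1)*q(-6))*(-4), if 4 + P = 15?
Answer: 240*√17 ≈ 989.54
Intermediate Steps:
P = 11 (P = -4 + 15 = 11)
q(f) = 2*f*(11 + f) (q(f) = (f + 11)*(f + f) = (11 + f)*(2*f) = 2*f*(11 + f))
C(w, r) = √(r² + w²)
(C(-4, 1)*q(-6))*(-4) = (√(1² + (-4)²)*(2*(-6)*(11 - 6)))*(-4) = (√(1 + 16)*(2*(-6)*5))*(-4) = (√17*(-60))*(-4) = -60*√17*(-4) = 240*√17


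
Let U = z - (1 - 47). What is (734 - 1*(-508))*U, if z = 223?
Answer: 334098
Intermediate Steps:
U = 269 (U = 223 - (1 - 47) = 223 - 1*(-46) = 223 + 46 = 269)
(734 - 1*(-508))*U = (734 - 1*(-508))*269 = (734 + 508)*269 = 1242*269 = 334098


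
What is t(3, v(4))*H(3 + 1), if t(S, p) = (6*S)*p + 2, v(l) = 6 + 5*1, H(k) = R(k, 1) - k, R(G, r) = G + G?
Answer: 800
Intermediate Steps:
R(G, r) = 2*G
H(k) = k (H(k) = 2*k - k = k)
v(l) = 11 (v(l) = 6 + 5 = 11)
t(S, p) = 2 + 6*S*p (t(S, p) = 6*S*p + 2 = 2 + 6*S*p)
t(3, v(4))*H(3 + 1) = (2 + 6*3*11)*(3 + 1) = (2 + 198)*4 = 200*4 = 800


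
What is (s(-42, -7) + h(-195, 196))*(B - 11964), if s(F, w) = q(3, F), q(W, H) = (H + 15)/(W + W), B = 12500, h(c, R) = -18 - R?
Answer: -117116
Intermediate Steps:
q(W, H) = (15 + H)/(2*W) (q(W, H) = (15 + H)/((2*W)) = (15 + H)*(1/(2*W)) = (15 + H)/(2*W))
s(F, w) = 5/2 + F/6 (s(F, w) = (1/2)*(15 + F)/3 = (1/2)*(1/3)*(15 + F) = 5/2 + F/6)
(s(-42, -7) + h(-195, 196))*(B - 11964) = ((5/2 + (1/6)*(-42)) + (-18 - 1*196))*(12500 - 11964) = ((5/2 - 7) + (-18 - 196))*536 = (-9/2 - 214)*536 = -437/2*536 = -117116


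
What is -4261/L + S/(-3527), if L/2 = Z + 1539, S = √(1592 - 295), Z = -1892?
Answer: 4261/706 - √1297/3527 ≈ 6.0252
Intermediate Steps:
S = √1297 ≈ 36.014
L = -706 (L = 2*(-1892 + 1539) = 2*(-353) = -706)
-4261/L + S/(-3527) = -4261/(-706) + √1297/(-3527) = -4261*(-1/706) + √1297*(-1/3527) = 4261/706 - √1297/3527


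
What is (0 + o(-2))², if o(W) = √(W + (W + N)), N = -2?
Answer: -6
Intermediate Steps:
o(W) = √(-2 + 2*W) (o(W) = √(W + (W - 2)) = √(W + (-2 + W)) = √(-2 + 2*W))
(0 + o(-2))² = (0 + √(-2 + 2*(-2)))² = (0 + √(-2 - 4))² = (0 + √(-6))² = (0 + I*√6)² = (I*√6)² = -6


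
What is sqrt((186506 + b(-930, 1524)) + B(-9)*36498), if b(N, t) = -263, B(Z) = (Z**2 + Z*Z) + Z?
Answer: sqrt(5770437) ≈ 2402.2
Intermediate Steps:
B(Z) = Z + 2*Z**2 (B(Z) = (Z**2 + Z**2) + Z = 2*Z**2 + Z = Z + 2*Z**2)
sqrt((186506 + b(-930, 1524)) + B(-9)*36498) = sqrt((186506 - 263) - 9*(1 + 2*(-9))*36498) = sqrt(186243 - 9*(1 - 18)*36498) = sqrt(186243 - 9*(-17)*36498) = sqrt(186243 + 153*36498) = sqrt(186243 + 5584194) = sqrt(5770437)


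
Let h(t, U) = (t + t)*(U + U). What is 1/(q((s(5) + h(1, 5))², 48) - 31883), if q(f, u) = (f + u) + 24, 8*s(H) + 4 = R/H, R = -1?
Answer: -1600/50290759 ≈ -3.1815e-5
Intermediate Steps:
h(t, U) = 4*U*t (h(t, U) = (2*t)*(2*U) = 4*U*t)
s(H) = -½ - 1/(8*H) (s(H) = -½ + (-1/H)/8 = -½ - 1/(8*H))
q(f, u) = 24 + f + u
1/(q((s(5) + h(1, 5))², 48) - 31883) = 1/((24 + ((⅛)*(-1 - 4*5)/5 + 4*5*1)² + 48) - 31883) = 1/((24 + ((⅛)*(⅕)*(-1 - 20) + 20)² + 48) - 31883) = 1/((24 + ((⅛)*(⅕)*(-21) + 20)² + 48) - 31883) = 1/((24 + (-21/40 + 20)² + 48) - 31883) = 1/((24 + (779/40)² + 48) - 31883) = 1/((24 + 606841/1600 + 48) - 31883) = 1/(722041/1600 - 31883) = 1/(-50290759/1600) = -1600/50290759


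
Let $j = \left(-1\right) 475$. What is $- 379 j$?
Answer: $180025$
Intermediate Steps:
$j = -475$
$- 379 j = \left(-379\right) \left(-475\right) = 180025$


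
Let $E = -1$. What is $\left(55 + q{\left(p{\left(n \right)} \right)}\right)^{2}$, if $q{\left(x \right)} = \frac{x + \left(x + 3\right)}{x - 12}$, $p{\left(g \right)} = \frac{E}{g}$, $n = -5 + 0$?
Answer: $\frac{10419984}{3481} \approx 2993.4$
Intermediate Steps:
$n = -5$
$p{\left(g \right)} = - \frac{1}{g}$
$q{\left(x \right)} = \frac{3 + 2 x}{-12 + x}$ ($q{\left(x \right)} = \frac{x + \left(3 + x\right)}{-12 + x} = \frac{3 + 2 x}{-12 + x}$)
$\left(55 + q{\left(p{\left(n \right)} \right)}\right)^{2} = \left(55 + \frac{3 + 2 \left(- \frac{1}{-5}\right)}{-12 - \frac{1}{-5}}\right)^{2} = \left(55 + \frac{3 + 2 \left(\left(-1\right) \left(- \frac{1}{5}\right)\right)}{-12 - - \frac{1}{5}}\right)^{2} = \left(55 + \frac{3 + 2 \cdot \frac{1}{5}}{-12 + \frac{1}{5}}\right)^{2} = \left(55 + \frac{3 + \frac{2}{5}}{- \frac{59}{5}}\right)^{2} = \left(55 - \frac{17}{59}\right)^{2} = \left(\frac{3228}{59}\right)^{2} = \frac{10419984}{3481}$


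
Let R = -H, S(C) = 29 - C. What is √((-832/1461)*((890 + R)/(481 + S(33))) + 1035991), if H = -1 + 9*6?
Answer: √690184537369199/25811 ≈ 1017.8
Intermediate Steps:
H = 53 (H = -1 + 54 = 53)
R = -53 (R = -1*53 = -53)
√((-832/1461)*((890 + R)/(481 + S(33))) + 1035991) = √((-832/1461)*((890 - 53)/(481 + (29 - 1*33))) + 1035991) = √((-832*1/1461)*(837/(481 + (29 - 33))) + 1035991) = √(-232128/(487*(481 - 4)) + 1035991) = √(-232128/(487*477) + 1035991) = √(-832/1461*93/53 + 1035991) = √(-25792/25811 + 1035991) = √(26739937909/25811) = √690184537369199/25811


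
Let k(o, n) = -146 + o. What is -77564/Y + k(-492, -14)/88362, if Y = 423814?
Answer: -1781025875/9362263167 ≈ -0.19023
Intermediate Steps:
-77564/Y + k(-492, -14)/88362 = -77564/423814 + (-146 - 492)/88362 = -77564*1/423814 - 638*1/88362 = -38782/211907 - 319/44181 = -1781025875/9362263167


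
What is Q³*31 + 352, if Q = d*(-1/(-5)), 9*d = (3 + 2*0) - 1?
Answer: 32076248/91125 ≈ 352.00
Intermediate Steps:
d = 2/9 (d = ((3 + 2*0) - 1)/9 = ((3 + 0) - 1)/9 = (3 - 1)/9 = (⅑)*2 = 2/9 ≈ 0.22222)
Q = 2/45 (Q = 2*(-1/(-5))/9 = 2*(-1*(-⅕))/9 = (2/9)*(⅕) = 2/45 ≈ 0.044444)
Q³*31 + 352 = (2/45)³*31 + 352 = (8/91125)*31 + 352 = 248/91125 + 352 = 32076248/91125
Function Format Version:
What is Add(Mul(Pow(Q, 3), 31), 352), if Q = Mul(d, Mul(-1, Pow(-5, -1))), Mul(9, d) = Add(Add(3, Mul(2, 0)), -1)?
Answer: Rational(32076248, 91125) ≈ 352.00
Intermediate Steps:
d = Rational(2, 9) (d = Mul(Rational(1, 9), Add(Add(3, Mul(2, 0)), -1)) = Mul(Rational(1, 9), Add(Add(3, 0), -1)) = Mul(Rational(1, 9), Add(3, -1)) = Mul(Rational(1, 9), 2) = Rational(2, 9) ≈ 0.22222)
Q = Rational(2, 45) (Q = Mul(Rational(2, 9), Mul(-1, Pow(-5, -1))) = Mul(Rational(2, 9), Mul(-1, Rational(-1, 5))) = Mul(Rational(2, 9), Rational(1, 5)) = Rational(2, 45) ≈ 0.044444)
Add(Mul(Pow(Q, 3), 31), 352) = Add(Mul(Pow(Rational(2, 45), 3), 31), 352) = Add(Mul(Rational(8, 91125), 31), 352) = Add(Rational(248, 91125), 352) = Rational(32076248, 91125)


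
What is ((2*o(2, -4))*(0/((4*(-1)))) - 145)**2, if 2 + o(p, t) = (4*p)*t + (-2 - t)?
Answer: 21025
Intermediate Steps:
o(p, t) = -4 - t + 4*p*t (o(p, t) = -2 + ((4*p)*t + (-2 - t)) = -2 + (4*p*t + (-2 - t)) = -2 + (-2 - t + 4*p*t) = -4 - t + 4*p*t)
((2*o(2, -4))*(0/((4*(-1)))) - 145)**2 = ((2*(-4 - 1*(-4) + 4*2*(-4)))*(0/((4*(-1)))) - 145)**2 = ((2*(-4 + 4 - 32))*(0/(-4)) - 145)**2 = ((2*(-32))*(0*(-1/4)) - 145)**2 = (-64*0 - 145)**2 = (0 - 145)**2 = (-145)**2 = 21025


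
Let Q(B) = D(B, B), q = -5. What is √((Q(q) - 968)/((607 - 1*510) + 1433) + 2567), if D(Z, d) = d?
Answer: √667511290/510 ≈ 50.659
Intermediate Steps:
Q(B) = B
√((Q(q) - 968)/((607 - 1*510) + 1433) + 2567) = √((-5 - 968)/((607 - 1*510) + 1433) + 2567) = √(-973/((607 - 510) + 1433) + 2567) = √(-973/(97 + 1433) + 2567) = √(-973/1530 + 2567) = √(3926537/1530) = √667511290/510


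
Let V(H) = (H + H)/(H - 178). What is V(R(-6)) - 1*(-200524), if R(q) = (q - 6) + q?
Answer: 9825685/49 ≈ 2.0052e+5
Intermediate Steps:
R(q) = -6 + 2*q (R(q) = (-6 + q) + q = -6 + 2*q)
V(H) = 2*H/(-178 + H) (V(H) = (2*H)/(-178 + H) = 2*H/(-178 + H))
V(R(-6)) - 1*(-200524) = 2*(-6 + 2*(-6))/(-178 + (-6 + 2*(-6))) - 1*(-200524) = 2*(-6 - 12)/(-178 + (-6 - 12)) + 200524 = 2*(-18)/(-178 - 18) + 200524 = 2*(-18)/(-196) + 200524 = 2*(-18)*(-1/196) + 200524 = 9/49 + 200524 = 9825685/49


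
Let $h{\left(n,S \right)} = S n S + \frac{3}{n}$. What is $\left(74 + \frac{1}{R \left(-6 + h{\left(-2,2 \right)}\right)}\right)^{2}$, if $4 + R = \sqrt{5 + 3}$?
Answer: $\frac{10534051}{1922} + \frac{2295 \sqrt{2}}{961} \approx 5484.2$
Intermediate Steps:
$h{\left(n,S \right)} = \frac{3}{n} + n S^{2}$ ($h{\left(n,S \right)} = n S^{2} + \frac{3}{n} = \frac{3}{n} + n S^{2}$)
$R = -4 + 2 \sqrt{2}$ ($R = -4 + \sqrt{5 + 3} = -4 + \sqrt{8} = -4 + 2 \sqrt{2} \approx -1.1716$)
$\left(74 + \frac{1}{R \left(-6 + h{\left(-2,2 \right)}\right)}\right)^{2} = \left(74 + \frac{1}{\left(-4 + 2 \sqrt{2}\right) \left(-6 + \left(\frac{3}{-2} - 2 \cdot 2^{2}\right)\right)}\right)^{2} = \left(74 + \frac{1}{\left(-4 + 2 \sqrt{2}\right) \left(-6 + \left(3 \left(- \frac{1}{2}\right) - 8\right)\right)}\right)^{2} = \left(74 + \frac{1}{\left(-4 + 2 \sqrt{2}\right) \left(-6 - \frac{19}{2}\right)}\right)^{2} = \left(74 + \frac{1}{\left(-4 + 2 \sqrt{2}\right) \left(- \frac{31}{2}\right)}\right)^{2} = \left(74 + \frac{1}{62 - 31 \sqrt{2}}\right)^{2}$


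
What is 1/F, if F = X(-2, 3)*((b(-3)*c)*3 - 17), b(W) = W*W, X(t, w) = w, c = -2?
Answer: -1/213 ≈ -0.0046948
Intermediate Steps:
b(W) = W**2
F = -213 (F = 3*(((-3)**2*(-2))*3 - 17) = 3*((9*(-2))*3 - 17) = 3*(-18*3 - 17) = 3*(-54 - 17) = 3*(-71) = -213)
1/F = 1/(-213) = -1/213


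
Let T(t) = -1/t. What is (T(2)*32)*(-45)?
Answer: 720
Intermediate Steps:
(T(2)*32)*(-45) = (-1/2*32)*(-45) = (-1*1/2*32)*(-45) = -1/2*32*(-45) = -16*(-45) = 720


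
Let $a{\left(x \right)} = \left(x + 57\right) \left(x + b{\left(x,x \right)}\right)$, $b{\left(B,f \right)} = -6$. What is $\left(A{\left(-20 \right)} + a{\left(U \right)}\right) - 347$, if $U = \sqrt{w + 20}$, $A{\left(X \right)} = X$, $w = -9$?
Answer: $-698 + 51 \sqrt{11} \approx -528.85$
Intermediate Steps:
$U = \sqrt{11}$ ($U = \sqrt{-9 + 20} = \sqrt{11} \approx 3.3166$)
$a{\left(x \right)} = \left(-6 + x\right) \left(57 + x\right)$ ($a{\left(x \right)} = \left(x + 57\right) \left(x - 6\right) = \left(57 + x\right) \left(-6 + x\right) = \left(-6 + x\right) \left(57 + x\right)$)
$\left(A{\left(-20 \right)} + a{\left(U \right)}\right) - 347 = \left(-20 + \left(-342 + \left(\sqrt{11}\right)^{2} + 51 \sqrt{11}\right)\right) - 347 = \left(-20 + \left(-342 + 11 + 51 \sqrt{11}\right)\right) - 347 = \left(-20 - \left(331 - 51 \sqrt{11}\right)\right) - 347 = \left(-351 + 51 \sqrt{11}\right) - 347 = -698 + 51 \sqrt{11}$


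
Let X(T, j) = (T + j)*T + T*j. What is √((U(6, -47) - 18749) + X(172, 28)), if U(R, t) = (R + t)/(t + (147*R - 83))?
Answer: 3*√80375969/188 ≈ 143.06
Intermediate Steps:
U(R, t) = (R + t)/(-83 + t + 147*R) (U(R, t) = (R + t)/(t + (-83 + 147*R)) = (R + t)/(-83 + t + 147*R))
X(T, j) = T*j + T*(T + j) (X(T, j) = T*(T + j) + T*j = T*j + T*(T + j))
√((U(6, -47) - 18749) + X(172, 28)) = √(((6 - 47)/(-83 - 47 + 147*6) - 18749) + 172*(172 + 2*28)) = √((-41/(-83 - 47 + 882) - 18749) + 172*(172 + 56)) = √((-41/752 - 18749) + 172*228) = √(((1/752)*(-41) - 18749) + 39216) = √((-41/752 - 18749) + 39216) = √(-14099289/752 + 39216) = √(15391143/752) = 3*√80375969/188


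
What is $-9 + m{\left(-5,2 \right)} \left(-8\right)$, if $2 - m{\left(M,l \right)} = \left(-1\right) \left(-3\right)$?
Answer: $-1$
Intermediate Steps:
$m{\left(M,l \right)} = -1$ ($m{\left(M,l \right)} = 2 - \left(-1\right) \left(-3\right) = 2 - 3 = -1$)
$-9 + m{\left(-5,2 \right)} \left(-8\right) = -9 - -8 = -9 + 8 = -1$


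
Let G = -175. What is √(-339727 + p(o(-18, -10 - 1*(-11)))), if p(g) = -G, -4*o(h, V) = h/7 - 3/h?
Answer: 36*I*√262 ≈ 582.71*I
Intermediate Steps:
o(h, V) = -h/28 + 3/(4*h) (o(h, V) = -(h/7 - 3/h)/4 = -(-3/h + h/7)/4 = -h/28 + 3/(4*h))
p(g) = 175 (p(g) = -1*(-175) = 175)
√(-339727 + p(o(-18, -10 - 1*(-11)))) = √(-339727 + 175) = √(-339552) = 36*I*√262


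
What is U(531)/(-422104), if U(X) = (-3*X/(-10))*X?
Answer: -845883/4221040 ≈ -0.20040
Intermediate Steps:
U(X) = 3*X**2/10 (U(X) = (-3*X*(-1)/10)*X = (-(-3)*X/10)*X = (3*X/10)*X = 3*X**2/10)
U(531)/(-422104) = ((3/10)*531**2)/(-422104) = ((3/10)*281961)*(-1/422104) = (845883/10)*(-1/422104) = -845883/4221040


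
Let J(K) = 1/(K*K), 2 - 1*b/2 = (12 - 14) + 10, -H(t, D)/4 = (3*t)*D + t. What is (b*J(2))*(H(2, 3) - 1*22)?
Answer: 306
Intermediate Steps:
H(t, D) = -4*t - 12*D*t (H(t, D) = -4*((3*t)*D + t) = -4*(3*D*t + t) = -4*(t + 3*D*t) = -4*t - 12*D*t)
b = -12 (b = 4 - 2*((12 - 14) + 10) = 4 - 2*(-2 + 10) = 4 - 2*8 = 4 - 16 = -12)
J(K) = K⁻² (J(K) = 1/(K²) = K⁻²)
(b*J(2))*(H(2, 3) - 1*22) = (-12/2²)*(-4*2*(1 + 3*3) - 1*22) = (-12*¼)*(-4*2*(1 + 9) - 22) = -3*(-4*2*10 - 22) = -3*(-80 - 22) = -3*(-102) = 306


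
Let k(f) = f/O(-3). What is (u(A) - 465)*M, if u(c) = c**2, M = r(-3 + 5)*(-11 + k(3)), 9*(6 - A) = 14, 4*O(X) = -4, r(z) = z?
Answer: 1009820/81 ≈ 12467.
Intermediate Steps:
O(X) = -1 (O(X) = (1/4)*(-4) = -1)
A = 40/9 (A = 6 - 1/9*14 = 6 - 14/9 = 40/9 ≈ 4.4444)
k(f) = -f (k(f) = f/(-1) = f*(-1) = -f)
M = -28 (M = (-3 + 5)*(-11 - 1*3) = 2*(-11 - 3) = 2*(-14) = -28)
(u(A) - 465)*M = ((40/9)**2 - 465)*(-28) = (1600/81 - 465)*(-28) = -36065/81*(-28) = 1009820/81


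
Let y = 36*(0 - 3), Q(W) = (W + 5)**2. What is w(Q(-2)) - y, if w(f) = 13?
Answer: 121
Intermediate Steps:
Q(W) = (5 + W)**2
y = -108 (y = 36*(-3) = -108)
w(Q(-2)) - y = 13 - 1*(-108) = 13 + 108 = 121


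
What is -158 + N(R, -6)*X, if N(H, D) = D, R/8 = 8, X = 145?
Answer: -1028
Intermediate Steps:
R = 64 (R = 8*8 = 64)
-158 + N(R, -6)*X = -158 - 6*145 = -158 - 870 = -1028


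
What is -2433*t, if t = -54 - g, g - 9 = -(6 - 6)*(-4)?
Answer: 153279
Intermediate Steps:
g = 9 (g = 9 - (6 - 6)*(-4) = 9 - 0*(-4) = 9 - 1*0 = 9 + 0 = 9)
t = -63 (t = -54 - 1*9 = -54 - 9 = -63)
-2433*t = -2433*(-63) = 153279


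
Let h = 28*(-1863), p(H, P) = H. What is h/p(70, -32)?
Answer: -3726/5 ≈ -745.20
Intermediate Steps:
h = -52164
h/p(70, -32) = -52164/70 = -52164*1/70 = -3726/5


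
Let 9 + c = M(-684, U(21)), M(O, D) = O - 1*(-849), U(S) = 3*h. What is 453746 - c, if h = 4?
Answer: 453590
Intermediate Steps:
U(S) = 12 (U(S) = 3*4 = 12)
M(O, D) = 849 + O (M(O, D) = O + 849 = 849 + O)
c = 156 (c = -9 + (849 - 684) = -9 + 165 = 156)
453746 - c = 453746 - 1*156 = 453746 - 156 = 453590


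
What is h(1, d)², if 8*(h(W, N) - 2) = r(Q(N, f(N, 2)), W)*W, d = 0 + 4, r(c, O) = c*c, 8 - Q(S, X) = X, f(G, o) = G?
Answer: 16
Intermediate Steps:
Q(S, X) = 8 - X
r(c, O) = c²
d = 4
h(W, N) = 2 + W*(8 - N)²/8 (h(W, N) = 2 + ((8 - N)²*W)/8 = 2 + (W*(8 - N)²)/8 = 2 + W*(8 - N)²/8)
h(1, d)² = (2 + (⅛)*1*(-8 + 4)²)² = (2 + (⅛)*1*(-4)²)² = (2 + (⅛)*1*16)² = (2 + 2)² = 4² = 16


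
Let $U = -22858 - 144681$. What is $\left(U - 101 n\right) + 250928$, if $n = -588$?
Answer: $142777$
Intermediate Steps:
$U = -167539$
$\left(U - 101 n\right) + 250928 = \left(-167539 - -59388\right) + 250928 = \left(-167539 + 59388\right) + 250928 = -108151 + 250928 = 142777$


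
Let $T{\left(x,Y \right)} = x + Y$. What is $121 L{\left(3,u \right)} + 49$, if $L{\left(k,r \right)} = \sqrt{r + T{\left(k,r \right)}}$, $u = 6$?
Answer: $49 + 121 \sqrt{15} \approx 517.63$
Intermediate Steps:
$T{\left(x,Y \right)} = Y + x$
$L{\left(k,r \right)} = \sqrt{k + 2 r}$ ($L{\left(k,r \right)} = \sqrt{r + \left(r + k\right)} = \sqrt{r + \left(k + r\right)} = \sqrt{k + 2 r}$)
$121 L{\left(3,u \right)} + 49 = 121 \sqrt{3 + 2 \cdot 6} + 49 = 121 \sqrt{3 + 12} + 49 = 121 \sqrt{15} + 49 = 49 + 121 \sqrt{15}$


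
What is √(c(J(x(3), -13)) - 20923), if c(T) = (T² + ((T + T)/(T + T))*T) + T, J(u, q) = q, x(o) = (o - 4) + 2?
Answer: 2*I*√5195 ≈ 144.15*I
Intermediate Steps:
x(o) = -2 + o (x(o) = (-4 + o) + 2 = -2 + o)
c(T) = T² + 2*T (c(T) = (T² + ((2*T)/((2*T)))*T) + T = (T² + ((2*T)*(1/(2*T)))*T) + T = (T² + 1*T) + T = (T² + T) + T = (T + T²) + T = T² + 2*T)
√(c(J(x(3), -13)) - 20923) = √(-13*(2 - 13) - 20923) = √(-13*(-11) - 20923) = √(143 - 20923) = √(-20780) = 2*I*√5195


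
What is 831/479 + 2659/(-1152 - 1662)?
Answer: 1064773/1347906 ≈ 0.78995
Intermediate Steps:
831/479 + 2659/(-1152 - 1662) = 831*(1/479) + 2659/(-2814) = 831/479 + 2659*(-1/2814) = 831/479 - 2659/2814 = 1064773/1347906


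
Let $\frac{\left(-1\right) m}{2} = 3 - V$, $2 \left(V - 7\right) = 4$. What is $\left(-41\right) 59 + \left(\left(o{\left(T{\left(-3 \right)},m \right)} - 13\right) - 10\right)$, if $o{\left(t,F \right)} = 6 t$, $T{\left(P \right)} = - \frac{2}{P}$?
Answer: $-2438$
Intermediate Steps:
$V = 9$ ($V = 7 + \frac{1}{2} \cdot 4 = 7 + 2 = 9$)
$m = 12$ ($m = - 2 \left(3 - 9\right) = \left(-2\right) \left(-6\right) = 12$)
$\left(-41\right) 59 + \left(\left(o{\left(T{\left(-3 \right)},m \right)} - 13\right) - 10\right) = \left(-41\right) 59 - \left(23 - - \frac{12}{-3}\right) = -2419 - \left(23 - \left(-12\right) \left(- \frac{1}{3}\right)\right) = -2419 + \left(\left(6 \cdot \frac{2}{3} - 13\right) - 10\right) = -2419 + \left(\left(4 - 13\right) - 10\right) = -2419 - 19 = -2438$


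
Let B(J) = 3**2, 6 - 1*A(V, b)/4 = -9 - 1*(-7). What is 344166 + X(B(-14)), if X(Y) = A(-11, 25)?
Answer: 344198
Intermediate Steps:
A(V, b) = 32 (A(V, b) = 24 - 4*(-9 - 1*(-7)) = 24 - 4*(-9 + 7) = 24 - 4*(-2) = 24 + 8 = 32)
B(J) = 9
X(Y) = 32
344166 + X(B(-14)) = 344166 + 32 = 344198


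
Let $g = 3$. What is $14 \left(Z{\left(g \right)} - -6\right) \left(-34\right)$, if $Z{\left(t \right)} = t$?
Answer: $-4284$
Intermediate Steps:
$14 \left(Z{\left(g \right)} - -6\right) \left(-34\right) = 14 \left(3 - -6\right) \left(-34\right) = 14 \left(3 + 6\right) \left(-34\right) = 14 \cdot 9 \left(-34\right) = 126 \left(-34\right) = -4284$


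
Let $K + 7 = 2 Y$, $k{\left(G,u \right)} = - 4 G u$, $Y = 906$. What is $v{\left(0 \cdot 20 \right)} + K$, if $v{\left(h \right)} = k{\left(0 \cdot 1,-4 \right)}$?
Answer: $1805$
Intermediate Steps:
$k{\left(G,u \right)} = - 4 G u$
$v{\left(h \right)} = 0$ ($v{\left(h \right)} = \left(-4\right) 0 \cdot 1 \left(-4\right) = \left(-4\right) 0 \left(-4\right) = 0$)
$K = 1805$ ($K = -7 + 2 \cdot 906 = -7 + 1812 = 1805$)
$v{\left(0 \cdot 20 \right)} + K = 0 + 1805 = 1805$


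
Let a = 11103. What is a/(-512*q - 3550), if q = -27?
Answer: 11103/10274 ≈ 1.0807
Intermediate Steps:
a/(-512*q - 3550) = 11103/(-512*(-27) - 3550) = 11103/(13824 - 3550) = 11103/10274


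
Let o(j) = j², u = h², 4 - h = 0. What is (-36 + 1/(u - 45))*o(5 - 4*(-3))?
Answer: -302005/29 ≈ -10414.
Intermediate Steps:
h = 4 (h = 4 - 1*0 = 4 + 0 = 4)
u = 16 (u = 4² = 16)
(-36 + 1/(u - 45))*o(5 - 4*(-3)) = (-36 + 1/(16 - 45))*(5 - 4*(-3))² = (-36 + 1/(-29))*(5 + 12)² = (-36 - 1/29)*17² = -1045/29*289 = -302005/29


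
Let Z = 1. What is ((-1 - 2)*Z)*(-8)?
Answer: 24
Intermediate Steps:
((-1 - 2)*Z)*(-8) = ((-1 - 2)*1)*(-8) = -3*1*(-8) = -3*(-8) = 24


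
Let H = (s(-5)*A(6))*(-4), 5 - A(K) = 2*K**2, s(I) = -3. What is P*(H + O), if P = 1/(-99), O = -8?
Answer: 812/99 ≈ 8.2020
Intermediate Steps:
A(K) = 5 - 2*K**2
P = -1/99 ≈ -0.010101
H = -804 (H = -3*(5 - 2*6**2)*(-4) = -3*(5 - 2*36)*(-4) = -3*(5 - 72)*(-4) = -3*(-67)*(-4) = 201*(-4) = -804)
P*(H + O) = -(-804 - 8)/99 = -1/99*(-812) = 812/99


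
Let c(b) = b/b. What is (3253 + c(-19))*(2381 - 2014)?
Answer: 1194218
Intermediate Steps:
c(b) = 1
(3253 + c(-19))*(2381 - 2014) = (3253 + 1)*(2381 - 2014) = 3254*367 = 1194218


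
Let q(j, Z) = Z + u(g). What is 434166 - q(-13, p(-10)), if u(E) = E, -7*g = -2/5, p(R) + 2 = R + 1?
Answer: 15196193/35 ≈ 4.3418e+5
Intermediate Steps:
p(R) = -1 + R (p(R) = -2 + (R + 1) = -2 + (1 + R) = -1 + R)
g = 2/35 (g = -(-2)/(7*5) = -⅐*(-⅖) = 2/35 ≈ 0.057143)
q(j, Z) = 2/35 + Z (q(j, Z) = Z + 2/35 = 2/35 + Z)
434166 - q(-13, p(-10)) = 434166 - (2/35 + (-1 - 10)) = 434166 - (2/35 - 11) = 434166 - 1*(-383/35) = 434166 + 383/35 = 15196193/35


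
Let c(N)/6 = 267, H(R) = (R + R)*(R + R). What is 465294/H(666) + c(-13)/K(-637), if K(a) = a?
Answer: -424319095/188363448 ≈ -2.2527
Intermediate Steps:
H(R) = 4*R² (H(R) = (2*R)*(2*R) = 4*R²)
c(N) = 1602 (c(N) = 6*267 = 1602)
465294/H(666) + c(-13)/K(-637) = 465294/((4*666²)) + 1602/(-637) = 465294/((4*443556)) + 1602*(-1/637) = 465294/1774224 - 1602/637 = 465294*(1/1774224) - 1602/637 = 77549/295704 - 1602/637 = -424319095/188363448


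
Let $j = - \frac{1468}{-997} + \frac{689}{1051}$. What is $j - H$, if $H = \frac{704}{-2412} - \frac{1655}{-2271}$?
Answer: $\frac{808874699990}{478311767937} \approx 1.6911$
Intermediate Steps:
$j = \frac{2229801}{1047847}$ ($j = \left(-1468\right) \left(- \frac{1}{997}\right) + 689 \cdot \frac{1}{1051} = \frac{1468}{997} + \frac{689}{1051} = \frac{2229801}{1047847} \approx 2.128$)
$H = \frac{199423}{456471}$ ($H = 704 \left(- \frac{1}{2412}\right) - - \frac{1655}{2271} = - \frac{176}{603} + \frac{1655}{2271} = \frac{199423}{456471} \approx 0.43688$)
$j - H = \frac{2229801}{1047847} - \frac{199423}{456471} = \frac{808874699990}{478311767937}$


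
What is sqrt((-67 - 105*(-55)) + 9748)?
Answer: 4*sqrt(966) ≈ 124.32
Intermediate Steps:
sqrt((-67 - 105*(-55)) + 9748) = sqrt((-67 + 5775) + 9748) = sqrt(5708 + 9748) = sqrt(15456) = 4*sqrt(966)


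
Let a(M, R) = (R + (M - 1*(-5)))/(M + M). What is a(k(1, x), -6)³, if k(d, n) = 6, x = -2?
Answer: 125/1728 ≈ 0.072338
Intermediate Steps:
a(M, R) = (5 + M + R)/(2*M) (a(M, R) = (R + (M + 5))/((2*M)) = (R + (5 + M))*(1/(2*M)) = (5 + M + R)*(1/(2*M)) = (5 + M + R)/(2*M))
a(k(1, x), -6)³ = ((½)*(5 + 6 - 6)/6)³ = ((½)*(⅙)*5)³ = (5/12)³ = 125/1728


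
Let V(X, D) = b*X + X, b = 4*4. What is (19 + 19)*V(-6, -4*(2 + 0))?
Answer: -3876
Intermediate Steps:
b = 16
V(X, D) = 17*X (V(X, D) = 16*X + X = 17*X)
(19 + 19)*V(-6, -4*(2 + 0)) = (19 + 19)*(17*(-6)) = 38*(-102) = -3876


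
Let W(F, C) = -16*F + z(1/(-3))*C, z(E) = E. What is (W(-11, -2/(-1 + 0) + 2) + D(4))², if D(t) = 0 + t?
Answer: 287296/9 ≈ 31922.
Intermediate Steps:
D(t) = t
W(F, C) = -16*F - C/3 (W(F, C) = -16*F + C/(-3) = -16*F - C/3)
(W(-11, -2/(-1 + 0) + 2) + D(4))² = ((-16*(-11) - (-2/(-1 + 0) + 2)/3) + 4)² = ((176 - (-2/(-1) + 2)/3) + 4)² = ((176 - (-1*(-2) + 2)/3) + 4)² = ((176 - (2 + 2)/3) + 4)² = ((176 - ⅓*4) + 4)² = ((176 - 4/3) + 4)² = (524/3 + 4)² = (536/3)² = 287296/9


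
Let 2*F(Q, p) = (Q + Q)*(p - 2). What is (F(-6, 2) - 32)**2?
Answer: 1024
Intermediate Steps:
F(Q, p) = Q*(-2 + p) (F(Q, p) = ((Q + Q)*(p - 2))/2 = ((2*Q)*(-2 + p))/2 = (2*Q*(-2 + p))/2 = Q*(-2 + p))
(F(-6, 2) - 32)**2 = (-6*(-2 + 2) - 32)**2 = (-6*0 - 32)**2 = (0 - 32)**2 = (-32)**2 = 1024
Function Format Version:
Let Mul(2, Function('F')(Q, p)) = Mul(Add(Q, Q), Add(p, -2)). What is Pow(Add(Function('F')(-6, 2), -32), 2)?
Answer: 1024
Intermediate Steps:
Function('F')(Q, p) = Mul(Q, Add(-2, p)) (Function('F')(Q, p) = Mul(Rational(1, 2), Mul(Add(Q, Q), Add(p, -2))) = Mul(Rational(1, 2), Mul(Mul(2, Q), Add(-2, p))) = Mul(Rational(1, 2), Mul(2, Q, Add(-2, p))) = Mul(Q, Add(-2, p)))
Pow(Add(Function('F')(-6, 2), -32), 2) = Pow(Add(Mul(-6, Add(-2, 2)), -32), 2) = Pow(Add(Mul(-6, 0), -32), 2) = Pow(Add(0, -32), 2) = Pow(-32, 2) = 1024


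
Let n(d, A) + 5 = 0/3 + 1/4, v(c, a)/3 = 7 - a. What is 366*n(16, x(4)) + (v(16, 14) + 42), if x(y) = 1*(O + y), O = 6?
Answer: -3435/2 ≈ -1717.5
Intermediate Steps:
v(c, a) = 21 - 3*a (v(c, a) = 3*(7 - a) = 21 - 3*a)
x(y) = 6 + y (x(y) = 1*(6 + y) = 6 + y)
n(d, A) = -19/4 (n(d, A) = -5 + (0/3 + 1/4) = -5 + (0*(⅓) + 1*(¼)) = -5 + (0 + ¼) = -5 + ¼ = -19/4)
366*n(16, x(4)) + (v(16, 14) + 42) = 366*(-19/4) + ((21 - 3*14) + 42) = -3477/2 + ((21 - 42) + 42) = -3477/2 + (-21 + 42) = -3477/2 + 21 = -3435/2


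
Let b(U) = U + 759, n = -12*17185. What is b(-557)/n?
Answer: -101/103110 ≈ -0.00097954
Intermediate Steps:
n = -206220
b(U) = 759 + U
b(-557)/n = (759 - 557)/(-206220) = 202*(-1/206220) = -101/103110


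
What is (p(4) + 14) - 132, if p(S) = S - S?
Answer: -118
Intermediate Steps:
p(S) = 0
(p(4) + 14) - 132 = (0 + 14) - 132 = 14 - 132 = -118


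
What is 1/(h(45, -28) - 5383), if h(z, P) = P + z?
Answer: -1/5366 ≈ -0.00018636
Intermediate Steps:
1/(h(45, -28) - 5383) = 1/((-28 + 45) - 5383) = 1/(17 - 5383) = 1/(-5366) = -1/5366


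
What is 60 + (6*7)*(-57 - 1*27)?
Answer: -3468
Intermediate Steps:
60 + (6*7)*(-57 - 1*27) = 60 + 42*(-57 - 27) = 60 + 42*(-84) = 60 - 3528 = -3468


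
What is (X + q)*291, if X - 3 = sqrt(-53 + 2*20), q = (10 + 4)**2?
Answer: 57909 + 291*I*sqrt(13) ≈ 57909.0 + 1049.2*I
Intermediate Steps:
q = 196 (q = 14**2 = 196)
X = 3 + I*sqrt(13) (X = 3 + sqrt(-53 + 2*20) = 3 + sqrt(-53 + 40) = 3 + sqrt(-13) = 3 + I*sqrt(13) ≈ 3.0 + 3.6056*I)
(X + q)*291 = ((3 + I*sqrt(13)) + 196)*291 = (199 + I*sqrt(13))*291 = 57909 + 291*I*sqrt(13)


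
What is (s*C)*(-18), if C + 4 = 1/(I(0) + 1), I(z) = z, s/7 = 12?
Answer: 4536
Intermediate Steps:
s = 84 (s = 7*12 = 84)
C = -3 (C = -4 + 1/(0 + 1) = -4 + 1/1 = -4 + 1 = -3)
(s*C)*(-18) = (84*(-3))*(-18) = -252*(-18) = 4536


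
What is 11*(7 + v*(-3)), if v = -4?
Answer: 209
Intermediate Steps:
11*(7 + v*(-3)) = 11*(7 - 4*(-3)) = 11*(7 + 12) = 11*19 = 209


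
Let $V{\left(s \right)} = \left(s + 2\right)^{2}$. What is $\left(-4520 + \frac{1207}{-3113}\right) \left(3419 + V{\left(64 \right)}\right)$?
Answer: $- \frac{109409543425}{3113} \approx -3.5146 \cdot 10^{7}$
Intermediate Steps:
$V{\left(s \right)} = \left(2 + s\right)^{2}$
$\left(-4520 + \frac{1207}{-3113}\right) \left(3419 + V{\left(64 \right)}\right) = \left(-4520 + \frac{1207}{-3113}\right) \left(3419 + \left(2 + 64\right)^{2}\right) = \left(-4520 + 1207 \left(- \frac{1}{3113}\right)\right) \left(3419 + 66^{2}\right) = \left(-4520 - \frac{1207}{3113}\right) \left(3419 + 4356\right) = \left(- \frac{14071967}{3113}\right) 7775 = - \frac{109409543425}{3113}$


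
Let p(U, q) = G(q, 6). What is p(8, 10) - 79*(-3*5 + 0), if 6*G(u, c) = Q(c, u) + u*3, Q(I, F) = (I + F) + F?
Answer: 3583/3 ≈ 1194.3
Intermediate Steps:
Q(I, F) = I + 2*F (Q(I, F) = (F + I) + F = I + 2*F)
G(u, c) = c/6 + 5*u/6 (G(u, c) = ((c + 2*u) + u*3)/6 = ((c + 2*u) + 3*u)/6 = (c + 5*u)/6 = c/6 + 5*u/6)
p(U, q) = 1 + 5*q/6 (p(U, q) = (⅙)*6 + 5*q/6 = 1 + 5*q/6)
p(8, 10) - 79*(-3*5 + 0) = (1 + (⅚)*10) - 79*(-3*5 + 0) = (1 + 25/3) - 79*(-15 + 0) = 28/3 - 79*(-15) = 28/3 + 1185 = 3583/3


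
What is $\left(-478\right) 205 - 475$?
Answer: $-98465$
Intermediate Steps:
$\left(-478\right) 205 - 475 = -97990 - 475 = -98465$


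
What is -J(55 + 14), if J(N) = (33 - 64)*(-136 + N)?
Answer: -2077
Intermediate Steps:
J(N) = 4216 - 31*N (J(N) = -31*(-136 + N) = 4216 - 31*N)
-J(55 + 14) = -(4216 - 31*(55 + 14)) = -(4216 - 31*69) = -(4216 - 2139) = -1*2077 = -2077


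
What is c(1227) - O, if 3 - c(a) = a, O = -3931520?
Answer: 3930296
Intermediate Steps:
c(a) = 3 - a
c(1227) - O = (3 - 1*1227) - 1*(-3931520) = (3 - 1227) + 3931520 = -1224 + 3931520 = 3930296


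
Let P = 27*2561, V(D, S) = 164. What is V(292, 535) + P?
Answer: 69311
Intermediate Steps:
P = 69147
V(292, 535) + P = 164 + 69147 = 69311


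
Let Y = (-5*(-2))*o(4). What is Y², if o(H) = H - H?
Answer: 0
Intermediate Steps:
o(H) = 0
Y = 0 (Y = -5*(-2)*0 = 10*0 = 0)
Y² = 0² = 0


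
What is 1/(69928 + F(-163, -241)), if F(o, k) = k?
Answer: 1/69687 ≈ 1.4350e-5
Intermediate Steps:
1/(69928 + F(-163, -241)) = 1/(69928 - 241) = 1/69687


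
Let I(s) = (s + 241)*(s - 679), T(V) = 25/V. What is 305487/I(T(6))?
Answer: -10997532/5956079 ≈ -1.8464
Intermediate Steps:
I(s) = (-679 + s)*(241 + s) (I(s) = (241 + s)*(-679 + s) = (-679 + s)*(241 + s))
305487/I(T(6)) = 305487/(-163639 + (25/6)² - 10950/6) = 305487/(-163639 + (25*(⅙))² - 10950/6) = 305487/(-163639 + (25/6)² - 438*25/6) = 305487/(-163639 + 625/36 - 1825) = 305487/(-5956079/36) = 305487*(-36/5956079) = -10997532/5956079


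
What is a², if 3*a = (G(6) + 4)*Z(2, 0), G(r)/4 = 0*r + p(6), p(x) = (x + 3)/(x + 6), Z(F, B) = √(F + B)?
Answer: 98/9 ≈ 10.889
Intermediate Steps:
Z(F, B) = √(B + F)
p(x) = (3 + x)/(6 + x)
G(r) = 3 (G(r) = 4*(0*r + (3 + 6)/(6 + 6)) = 4*(0 + 9/12) = 4*(0 + (1/12)*9) = 4*(0 + ¾) = 4*(¾) = 3)
a = 7*√2/3 (a = ((3 + 4)*√(0 + 2))/3 = (7*√2)/3 = 7*√2/3 ≈ 3.2998)
a² = (7*√2/3)² = 98/9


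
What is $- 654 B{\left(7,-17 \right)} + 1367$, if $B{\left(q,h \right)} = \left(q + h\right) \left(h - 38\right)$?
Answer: $-358333$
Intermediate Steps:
$B{\left(q,h \right)} = \left(-38 + h\right) \left(h + q\right)$ ($B{\left(q,h \right)} = \left(h + q\right) \left(-38 + h\right) = \left(-38 + h\right) \left(h + q\right)$)
$- 654 B{\left(7,-17 \right)} + 1367 = - 654 \left(\left(-17\right)^{2} - -646 - 266 - 119\right) + 1367 = - 654 \left(289 + 646 - 266 - 119\right) + 1367 = \left(-654\right) 550 + 1367 = -359700 + 1367 = -358333$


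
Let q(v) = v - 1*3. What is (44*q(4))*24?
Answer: 1056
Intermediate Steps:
q(v) = -3 + v (q(v) = v - 3 = -3 + v)
(44*q(4))*24 = (44*(-3 + 4))*24 = (44*1)*24 = 44*24 = 1056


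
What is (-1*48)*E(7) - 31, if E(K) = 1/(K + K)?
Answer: -241/7 ≈ -34.429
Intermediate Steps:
E(K) = 1/(2*K)
(-1*48)*E(7) - 31 = (-1*48)*((1/2)/7) - 31 = -24/7 - 31 = -241/7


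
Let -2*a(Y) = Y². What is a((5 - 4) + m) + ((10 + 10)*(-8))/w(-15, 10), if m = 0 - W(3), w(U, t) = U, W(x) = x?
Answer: 26/3 ≈ 8.6667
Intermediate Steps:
m = -3 (m = 0 - 1*3 = 0 - 3 = -3)
a(Y) = -Y²/2
a((5 - 4) + m) + ((10 + 10)*(-8))/w(-15, 10) = -((5 - 4) - 3)²/2 + ((10 + 10)*(-8))/(-15) = -(1 - 3)²/2 + (20*(-8))*(-1/15) = -½*(-2)² - 160*(-1/15) = -½*4 + 32/3 = -2 + 32/3 = 26/3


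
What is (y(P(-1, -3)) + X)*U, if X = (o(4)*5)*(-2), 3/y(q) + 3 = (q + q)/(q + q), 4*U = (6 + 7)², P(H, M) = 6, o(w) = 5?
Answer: -17407/8 ≈ -2175.9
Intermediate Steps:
U = 169/4 (U = (6 + 7)²/4 = (¼)*13² = (¼)*169 = 169/4 ≈ 42.250)
y(q) = -3/2 (y(q) = 3/(-3 + (q + q)/(q + q)) = 3/(-3 + (2*q)/((2*q))) = 3/(-3 + (2*q)*(1/(2*q))) = 3/(-3 + 1) = 3/(-2) = 3*(-½) = -3/2)
X = -50 (X = (5*5)*(-2) = 25*(-2) = -50)
(y(P(-1, -3)) + X)*U = (-3/2 - 50)*(169/4) = -103/2*169/4 = -17407/8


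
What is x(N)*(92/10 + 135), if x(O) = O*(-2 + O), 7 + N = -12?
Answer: 287679/5 ≈ 57536.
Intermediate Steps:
N = -19 (N = -7 - 12 = -19)
x(N)*(92/10 + 135) = (-19*(-2 - 19))*(92/10 + 135) = (-19*(-21))*(92*(⅒) + 135) = 399*(46/5 + 135) = 399*(721/5) = 287679/5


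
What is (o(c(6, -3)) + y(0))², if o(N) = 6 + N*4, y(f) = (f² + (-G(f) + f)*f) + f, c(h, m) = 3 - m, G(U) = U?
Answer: 900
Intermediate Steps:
y(f) = f + f² (y(f) = (f² + (-f + f)*f) + f = (f² + 0*f) + f = (f² + 0) + f = f² + f = f + f²)
o(N) = 6 + 4*N
(o(c(6, -3)) + y(0))² = ((6 + 4*(3 - 1*(-3))) + 0*(1 + 0))² = ((6 + 4*(3 + 3)) + 0*1)² = ((6 + 4*6) + 0)² = ((6 + 24) + 0)² = (30 + 0)² = 30² = 900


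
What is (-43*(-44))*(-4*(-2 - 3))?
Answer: 37840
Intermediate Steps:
(-43*(-44))*(-4*(-2 - 3)) = 1892*(-4*(-5)) = 1892*20 = 37840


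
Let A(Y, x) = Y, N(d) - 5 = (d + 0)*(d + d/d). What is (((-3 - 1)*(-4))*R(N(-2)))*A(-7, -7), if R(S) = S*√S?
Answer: -784*√7 ≈ -2074.3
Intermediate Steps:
N(d) = 5 + d*(1 + d) (N(d) = 5 + (d + 0)*(d + d/d) = 5 + d*(d + 1) = 5 + d*(1 + d))
R(S) = S^(3/2)
(((-3 - 1)*(-4))*R(N(-2)))*A(-7, -7) = (((-3 - 1)*(-4))*(5 - 2 + (-2)²)^(3/2))*(-7) = ((-4*(-4))*(5 - 2 + 4)^(3/2))*(-7) = (16*7^(3/2))*(-7) = (16*(7*√7))*(-7) = (112*√7)*(-7) = -784*√7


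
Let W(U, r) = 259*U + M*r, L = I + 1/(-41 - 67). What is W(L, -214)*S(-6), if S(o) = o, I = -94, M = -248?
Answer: -3102149/18 ≈ -1.7234e+5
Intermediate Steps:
L = -10153/108 (L = -94 + 1/(-41 - 67) = -94 + 1/(-108) = -94 - 1/108 = -10153/108 ≈ -94.009)
W(U, r) = -248*r + 259*U (W(U, r) = 259*U - 248*r = -248*r + 259*U)
W(L, -214)*S(-6) = (-248*(-214) + 259*(-10153/108))*(-6) = (53072 - 2629627/108)*(-6) = (3102149/108)*(-6) = -3102149/18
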